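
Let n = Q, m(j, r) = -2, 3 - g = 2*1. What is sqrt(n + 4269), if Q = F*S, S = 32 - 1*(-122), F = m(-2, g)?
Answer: sqrt(3961) ≈ 62.936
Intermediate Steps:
g = 1 (g = 3 - 2 = 1)
F = -2
S = 154 (S = 32 + 122 = 154)
Q = -308 (Q = -2*154 = -308)
n = -308
sqrt(n + 4269) = sqrt(-308 + 4269) = sqrt(3961)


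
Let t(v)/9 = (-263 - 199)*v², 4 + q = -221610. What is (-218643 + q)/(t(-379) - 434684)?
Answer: 440257/597693962 ≈ 0.00073659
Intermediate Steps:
q = -221614 (q = -4 - 221610 = -221614)
t(v) = -4158*v² (t(v) = 9*((-263 - 199)*v²) = 9*(-462*v²) = -4158*v²)
(-218643 + q)/(t(-379) - 434684) = (-218643 - 221614)/(-4158*(-379)² - 434684) = -440257/(-4158*143641 - 434684) = -440257/(-597259278 - 434684) = -440257/(-597693962) = -440257*(-1/597693962) = 440257/597693962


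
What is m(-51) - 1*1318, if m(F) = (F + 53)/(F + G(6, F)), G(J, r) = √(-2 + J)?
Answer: -64584/49 ≈ -1318.0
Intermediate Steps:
m(F) = (53 + F)/(2 + F) (m(F) = (F + 53)/(F + √(-2 + 6)) = (53 + F)/(F + √4) = (53 + F)/(F + 2) = (53 + F)/(2 + F))
m(-51) - 1*1318 = (53 - 51)/(2 - 51) - 1*1318 = 2/(-49) - 1318 = -1/49*2 - 1318 = -2/49 - 1318 = -64584/49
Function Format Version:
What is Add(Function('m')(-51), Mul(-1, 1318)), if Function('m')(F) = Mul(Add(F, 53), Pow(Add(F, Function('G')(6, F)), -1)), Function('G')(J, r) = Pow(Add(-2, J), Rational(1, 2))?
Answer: Rational(-64584, 49) ≈ -1318.0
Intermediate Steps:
Function('m')(F) = Mul(Pow(Add(2, F), -1), Add(53, F)) (Function('m')(F) = Mul(Add(F, 53), Pow(Add(F, Pow(Add(-2, 6), Rational(1, 2))), -1)) = Mul(Add(53, F), Pow(Add(F, Pow(4, Rational(1, 2))), -1)) = Mul(Add(53, F), Pow(Add(F, 2), -1)) = Mul(Add(53, F), Pow(Add(2, F), -1)) = Mul(Pow(Add(2, F), -1), Add(53, F)))
Add(Function('m')(-51), Mul(-1, 1318)) = Add(Mul(Pow(Add(2, -51), -1), Add(53, -51)), Mul(-1, 1318)) = Add(Mul(Pow(-49, -1), 2), -1318) = Add(Mul(Rational(-1, 49), 2), -1318) = Add(Rational(-2, 49), -1318) = Rational(-64584, 49)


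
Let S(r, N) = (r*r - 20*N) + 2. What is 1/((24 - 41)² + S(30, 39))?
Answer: 1/411 ≈ 0.0024331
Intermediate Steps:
S(r, N) = 2 + r² - 20*N (S(r, N) = (r² - 20*N) + 2 = 2 + r² - 20*N)
1/((24 - 41)² + S(30, 39)) = 1/((24 - 41)² + (2 + 30² - 20*39)) = 1/((-17)² + (2 + 900 - 780)) = 1/(289 + 122) = 1/411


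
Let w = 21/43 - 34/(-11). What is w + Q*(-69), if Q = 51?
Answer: -1662794/473 ≈ -3515.4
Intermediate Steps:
w = 1693/473 (w = 21*(1/43) - 34*(-1/11) = 21/43 + 34/11 = 1693/473 ≈ 3.5793)
w + Q*(-69) = 1693/473 + 51*(-69) = 1693/473 - 3519 = -1662794/473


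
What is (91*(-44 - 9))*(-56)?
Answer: 270088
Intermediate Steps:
(91*(-44 - 9))*(-56) = (91*(-53))*(-56) = -4823*(-56) = 270088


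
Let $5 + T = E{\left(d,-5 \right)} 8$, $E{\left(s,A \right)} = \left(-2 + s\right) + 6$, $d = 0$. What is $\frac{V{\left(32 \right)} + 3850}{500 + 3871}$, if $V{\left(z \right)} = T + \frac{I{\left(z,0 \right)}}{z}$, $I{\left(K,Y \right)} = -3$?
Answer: $\frac{124061}{139872} \approx 0.88696$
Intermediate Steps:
$E{\left(s,A \right)} = 4 + s$
$T = 27$ ($T = -5 + \left(4 + 0\right) 8 = -5 + 4 \cdot 8 = -5 + 32 = 27$)
$V{\left(z \right)} = 27 - \frac{3}{z}$
$\frac{V{\left(32 \right)} + 3850}{500 + 3871} = \frac{\left(27 - \frac{3}{32}\right) + 3850}{500 + 3871} = \frac{\left(27 - \frac{3}{32}\right) + 3850}{4371} = \left(\left(27 - \frac{3}{32}\right) + 3850\right) \frac{1}{4371} = \left(\frac{861}{32} + 3850\right) \frac{1}{4371} = \frac{124061}{32} \cdot \frac{1}{4371} = \frac{124061}{139872}$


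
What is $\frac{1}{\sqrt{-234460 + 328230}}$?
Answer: $\frac{\sqrt{93770}}{93770} \approx 0.0032656$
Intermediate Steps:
$\frac{1}{\sqrt{-234460 + 328230}} = \frac{1}{\sqrt{93770}} = \frac{\sqrt{93770}}{93770}$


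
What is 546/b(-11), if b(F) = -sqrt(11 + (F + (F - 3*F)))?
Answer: -273*sqrt(22)/11 ≈ -116.41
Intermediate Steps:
b(F) = -sqrt(11 - F) (b(F) = -sqrt(11 + (F - 2*F)) = -sqrt(11 - F))
546/b(-11) = 546/((-sqrt(11 - 1*(-11)))) = 546/((-sqrt(11 + 11))) = 546/((-sqrt(22))) = 546*(-sqrt(22)/22) = -273*sqrt(22)/11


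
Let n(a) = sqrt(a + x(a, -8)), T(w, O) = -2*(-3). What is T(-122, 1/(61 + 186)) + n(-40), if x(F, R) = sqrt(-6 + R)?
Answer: 6 + sqrt(-40 + I*sqrt(14)) ≈ 6.2955 + 6.3315*I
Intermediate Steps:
T(w, O) = 6
n(a) = sqrt(a + I*sqrt(14)) (n(a) = sqrt(a + sqrt(-6 - 8)) = sqrt(a + sqrt(-14)) = sqrt(a + I*sqrt(14)))
T(-122, 1/(61 + 186)) + n(-40) = 6 + sqrt(-40 + I*sqrt(14))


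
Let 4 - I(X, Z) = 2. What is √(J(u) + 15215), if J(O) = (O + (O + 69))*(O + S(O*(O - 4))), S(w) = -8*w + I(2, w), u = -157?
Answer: √49596110 ≈ 7042.5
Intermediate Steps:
I(X, Z) = 2 (I(X, Z) = 4 - 1*2 = 4 - 2 = 2)
S(w) = 2 - 8*w (S(w) = -8*w + 2 = 2 - 8*w)
J(O) = (69 + 2*O)*(2 + O - 8*O*(-4 + O)) (J(O) = (O + (O + 69))*(O + (2 - 8*O*(O - 4))) = (O + (69 + O))*(O + (2 - 8*O*(-4 + O))) = (69 + 2*O)*(O + (2 - 8*O*(-4 + O))) = (69 + 2*O)*(2 + O - 8*O*(-4 + O)))
√(J(u) + 15215) = √((138 - 486*(-157)² - 16*(-157)³ + 2281*(-157)) + 15215) = √((138 - 486*24649 - 16*(-3869893) - 358117) + 15215) = √((138 - 11979414 + 61918288 - 358117) + 15215) = √(49580895 + 15215) = √49596110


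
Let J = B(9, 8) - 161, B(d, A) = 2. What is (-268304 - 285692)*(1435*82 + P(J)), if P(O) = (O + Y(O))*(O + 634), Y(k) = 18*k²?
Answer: -119770996251220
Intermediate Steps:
J = -159 (J = 2 - 161 = -159)
P(O) = (634 + O)*(O + 18*O²) (P(O) = (O + 18*O²)*(O + 634) = (O + 18*O²)*(634 + O) = (634 + O)*(O + 18*O²))
(-268304 - 285692)*(1435*82 + P(J)) = (-268304 - 285692)*(1435*82 - 159*(634 + 18*(-159)² + 11413*(-159))) = -553996*(117670 - 159*(634 + 18*25281 - 1814667)) = -553996*(117670 - 159*(634 + 455058 - 1814667)) = -553996*(117670 - 159*(-1358975)) = -553996*(117670 + 216077025) = -553996*216194695 = -119770996251220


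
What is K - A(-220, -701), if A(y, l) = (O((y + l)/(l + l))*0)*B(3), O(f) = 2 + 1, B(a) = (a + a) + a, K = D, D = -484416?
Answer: -484416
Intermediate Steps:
K = -484416
B(a) = 3*a (B(a) = 2*a + a = 3*a)
O(f) = 3
A(y, l) = 0 (A(y, l) = (3*0)*(3*3) = 0*9 = 0)
K - A(-220, -701) = -484416 - 1*0 = -484416 + 0 = -484416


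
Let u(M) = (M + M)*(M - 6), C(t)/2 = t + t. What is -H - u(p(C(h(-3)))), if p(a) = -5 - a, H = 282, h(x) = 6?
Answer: -2312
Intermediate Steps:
C(t) = 4*t (C(t) = 2*(t + t) = 2*(2*t) = 4*t)
u(M) = 2*M*(-6 + M) (u(M) = (2*M)*(-6 + M) = 2*M*(-6 + M))
-H - u(p(C(h(-3)))) = -1*282 - 2*(-5 - 4*6)*(-6 + (-5 - 4*6)) = -282 - 2*(-5 - 1*24)*(-6 + (-5 - 1*24)) = -282 - 2*(-5 - 24)*(-6 + (-5 - 24)) = -282 - 2*(-29)*(-6 - 29) = -282 - 2*(-29)*(-35) = -282 - 1*2030 = -282 - 2030 = -2312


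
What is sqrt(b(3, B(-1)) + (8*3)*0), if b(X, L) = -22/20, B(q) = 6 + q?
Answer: I*sqrt(110)/10 ≈ 1.0488*I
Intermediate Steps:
b(X, L) = -11/10 (b(X, L) = -22*1/20 = -11/10)
sqrt(b(3, B(-1)) + (8*3)*0) = sqrt(-11/10 + (8*3)*0) = sqrt(-11/10 + 24*0) = sqrt(-11/10 + 0) = sqrt(-11/10) = I*sqrt(110)/10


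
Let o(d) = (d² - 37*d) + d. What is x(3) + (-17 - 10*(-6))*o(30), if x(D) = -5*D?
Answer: -7755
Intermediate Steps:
o(d) = d² - 36*d
x(3) + (-17 - 10*(-6))*o(30) = -5*3 + (-17 - 10*(-6))*(30*(-36 + 30)) = -15 + (-17 + 60)*(30*(-6)) = -15 + 43*(-180) = -15 - 7740 = -7755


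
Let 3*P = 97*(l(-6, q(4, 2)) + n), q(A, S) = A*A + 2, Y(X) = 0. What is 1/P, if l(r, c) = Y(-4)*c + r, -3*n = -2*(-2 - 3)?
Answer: -9/2716 ≈ -0.0033137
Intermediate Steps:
q(A, S) = 2 + A**2 (q(A, S) = A**2 + 2 = 2 + A**2)
n = -10/3 (n = -(-2)*(-2 - 3)/3 = -(-2)*(-5)/3 = -1/3*10 = -10/3 ≈ -3.3333)
l(r, c) = r (l(r, c) = 0*c + r = 0 + r = r)
P = -2716/9 (P = (97*(-6 - 10/3))/3 = (97*(-28/3))/3 = (1/3)*(-2716/3) = -2716/9 ≈ -301.78)
1/P = 1/(-2716/9) = -9/2716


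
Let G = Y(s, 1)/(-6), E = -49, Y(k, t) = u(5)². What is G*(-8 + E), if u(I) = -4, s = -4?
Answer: 152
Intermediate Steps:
Y(k, t) = 16 (Y(k, t) = (-4)² = 16)
G = -8/3 (G = 16/(-6) = 16*(-⅙) = -8/3 ≈ -2.6667)
G*(-8 + E) = -8*(-8 - 49)/3 = -8/3*(-57) = 152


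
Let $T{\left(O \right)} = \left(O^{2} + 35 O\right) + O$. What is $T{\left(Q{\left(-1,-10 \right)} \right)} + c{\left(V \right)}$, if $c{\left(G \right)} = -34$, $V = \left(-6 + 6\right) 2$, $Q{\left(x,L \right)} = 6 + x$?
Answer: $171$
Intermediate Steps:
$T{\left(O \right)} = O^{2} + 36 O$
$V = 0$ ($V = 0 \cdot 2 = 0$)
$T{\left(Q{\left(-1,-10 \right)} \right)} + c{\left(V \right)} = \left(6 - 1\right) \left(36 + \left(6 - 1\right)\right) - 34 = 5 \left(36 + 5\right) - 34 = 5 \cdot 41 - 34 = 205 - 34 = 171$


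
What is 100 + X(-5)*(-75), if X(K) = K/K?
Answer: 25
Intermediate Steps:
X(K) = 1
100 + X(-5)*(-75) = 100 + 1*(-75) = 100 - 75 = 25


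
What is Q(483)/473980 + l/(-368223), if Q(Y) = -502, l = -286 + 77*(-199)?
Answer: 1202250979/29088389590 ≈ 0.041331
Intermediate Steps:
l = -15609 (l = -286 - 15323 = -15609)
Q(483)/473980 + l/(-368223) = -502/473980 - 15609/(-368223) = -502*1/473980 - 15609*(-1/368223) = -251/236990 + 5203/122741 = 1202250979/29088389590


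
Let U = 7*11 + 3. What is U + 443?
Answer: 523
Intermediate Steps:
U = 80 (U = 77 + 3 = 80)
U + 443 = 80 + 443 = 523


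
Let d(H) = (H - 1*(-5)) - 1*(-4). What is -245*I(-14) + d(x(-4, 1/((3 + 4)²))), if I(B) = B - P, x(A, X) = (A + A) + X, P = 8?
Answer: 264160/49 ≈ 5391.0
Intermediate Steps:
x(A, X) = X + 2*A (x(A, X) = 2*A + X = X + 2*A)
d(H) = 9 + H (d(H) = (H + 5) + 4 = (5 + H) + 4 = 9 + H)
I(B) = -8 + B (I(B) = B - 1*8 = B - 8 = -8 + B)
-245*I(-14) + d(x(-4, 1/((3 + 4)²))) = -245*(-8 - 14) + (9 + (1/((3 + 4)²) + 2*(-4))) = -245*(-22) + (9 + (1/(7²) - 8)) = 5390 + (9 + (1/49 - 8)) = 5390 + (9 - 391/49) = 5390 + 50/49 = 264160/49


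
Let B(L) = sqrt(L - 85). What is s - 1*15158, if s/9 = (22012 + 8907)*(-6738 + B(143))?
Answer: -1875005156 + 278271*sqrt(58) ≈ -1.8729e+9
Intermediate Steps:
B(L) = sqrt(-85 + L)
s = -1874989998 + 278271*sqrt(58) (s = 9*((22012 + 8907)*(-6738 + sqrt(-85 + 143))) = 9*(30919*(-6738 + sqrt(58))) = 9*(-208332222 + 30919*sqrt(58)) = -1874989998 + 278271*sqrt(58) ≈ -1.8729e+9)
s - 1*15158 = (-1874989998 + 278271*sqrt(58)) - 1*15158 = (-1874989998 + 278271*sqrt(58)) - 15158 = -1875005156 + 278271*sqrt(58)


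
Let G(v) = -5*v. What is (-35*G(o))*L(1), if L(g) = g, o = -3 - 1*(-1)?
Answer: -350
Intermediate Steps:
o = -2 (o = -3 + 1 = -2)
(-35*G(o))*L(1) = -(-175)*(-2)*1 = -35*10*1 = -350*1 = -350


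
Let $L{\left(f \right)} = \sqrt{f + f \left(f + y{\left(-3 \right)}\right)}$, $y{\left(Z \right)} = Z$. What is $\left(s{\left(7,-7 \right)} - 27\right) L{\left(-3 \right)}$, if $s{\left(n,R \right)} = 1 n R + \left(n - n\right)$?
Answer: $- 76 \sqrt{15} \approx -294.35$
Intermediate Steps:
$s{\left(n,R \right)} = R n$ ($s{\left(n,R \right)} = n R + 0 = R n + 0 = R n$)
$L{\left(f \right)} = \sqrt{f + f \left(-3 + f\right)}$ ($L{\left(f \right)} = \sqrt{f + f \left(f - 3\right)} = \sqrt{f + f \left(-3 + f\right)}$)
$\left(s{\left(7,-7 \right)} - 27\right) L{\left(-3 \right)} = \left(\left(-7\right) 7 - 27\right) \sqrt{- 3 \left(-2 - 3\right)} = \left(-49 - 27\right) \sqrt{\left(-3\right) \left(-5\right)} = \left(-49 - 27\right) \sqrt{15} = - 76 \sqrt{15}$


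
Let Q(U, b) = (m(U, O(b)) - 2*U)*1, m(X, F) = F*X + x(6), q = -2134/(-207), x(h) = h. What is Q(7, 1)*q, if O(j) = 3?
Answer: 27742/207 ≈ 134.02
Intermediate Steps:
q = 2134/207 (q = -2134*(-1/207) = 2134/207 ≈ 10.309)
m(X, F) = 6 + F*X (m(X, F) = F*X + 6 = 6 + F*X)
Q(U, b) = 6 + U (Q(U, b) = ((6 + 3*U) - 2*U)*1 = (6 + U)*1 = 6 + U)
Q(7, 1)*q = (6 + 7)*(2134/207) = 13*(2134/207) = 27742/207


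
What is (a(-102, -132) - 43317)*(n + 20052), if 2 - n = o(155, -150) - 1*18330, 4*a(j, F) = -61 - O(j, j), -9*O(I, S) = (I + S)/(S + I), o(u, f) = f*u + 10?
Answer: -24032743760/9 ≈ -2.6703e+9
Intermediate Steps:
o(u, f) = 10 + f*u
O(I, S) = -⅑ (O(I, S) = -(I + S)/(9*(S + I)) = -(I + S)/(9*(I + S)) = -⅑*1 = -⅑)
a(j, F) = -137/9 (a(j, F) = (-61 - 1*(-⅑))/4 = (-61 + ⅑)/4 = (¼)*(-548/9) = -137/9)
n = 41572 (n = 2 - ((10 - 150*155) - 1*18330) = 2 - ((10 - 23250) - 18330) = 2 - (-23240 - 18330) = 2 - 1*(-41570) = 2 + 41570 = 41572)
(a(-102, -132) - 43317)*(n + 20052) = (-137/9 - 43317)*(41572 + 20052) = -389990/9*61624 = -24032743760/9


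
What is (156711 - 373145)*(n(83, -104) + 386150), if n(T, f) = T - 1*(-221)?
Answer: -83641785036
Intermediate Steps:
n(T, f) = 221 + T (n(T, f) = T + 221 = 221 + T)
(156711 - 373145)*(n(83, -104) + 386150) = (156711 - 373145)*((221 + 83) + 386150) = -216434*(304 + 386150) = -216434*386454 = -83641785036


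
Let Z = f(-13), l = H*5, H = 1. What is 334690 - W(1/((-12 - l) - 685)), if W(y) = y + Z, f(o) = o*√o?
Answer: 234952381/702 + 13*I*√13 ≈ 3.3469e+5 + 46.872*I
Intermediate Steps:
l = 5 (l = 1*5 = 5)
f(o) = o^(3/2)
Z = -13*I*√13 (Z = (-13)^(3/2) = -13*I*√13 ≈ -46.872*I)
W(y) = y - 13*I*√13
334690 - W(1/((-12 - l) - 685)) = 334690 - (1/((-12 - 1*5) - 685) - 13*I*√13) = 334690 - (1/((-12 - 5) - 685) - 13*I*√13) = 334690 - (1/(-17 - 685) - 13*I*√13) = 334690 - (1/(-702) - 13*I*√13) = 334690 - (-1/702 - 13*I*√13) = 334690 + (1/702 + 13*I*√13) = 234952381/702 + 13*I*√13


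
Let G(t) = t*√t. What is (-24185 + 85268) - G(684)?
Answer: 61083 - 4104*√19 ≈ 43194.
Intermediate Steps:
G(t) = t^(3/2)
(-24185 + 85268) - G(684) = (-24185 + 85268) - 684^(3/2) = 61083 - 4104*√19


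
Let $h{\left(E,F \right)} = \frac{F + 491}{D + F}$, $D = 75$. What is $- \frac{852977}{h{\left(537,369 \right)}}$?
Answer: $- \frac{94680447}{215} \approx -4.4037 \cdot 10^{5}$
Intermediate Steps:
$h{\left(E,F \right)} = \frac{491 + F}{75 + F}$ ($h{\left(E,F \right)} = \frac{F + 491}{75 + F} = \frac{491 + F}{75 + F}$)
$- \frac{852977}{h{\left(537,369 \right)}} = - \frac{852977}{\frac{1}{75 + 369} \left(491 + 369\right)} = - \frac{852977}{\frac{1}{444} \cdot 860} = - \frac{852977}{\frac{215}{111}} = \left(-852977\right) \frac{111}{215} = - \frac{94680447}{215}$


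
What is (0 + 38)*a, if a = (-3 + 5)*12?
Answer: 912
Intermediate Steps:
a = 24 (a = 2*12 = 24)
(0 + 38)*a = (0 + 38)*24 = 38*24 = 912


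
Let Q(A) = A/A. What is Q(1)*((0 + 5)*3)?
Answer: 15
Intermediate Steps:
Q(A) = 1
Q(1)*((0 + 5)*3) = 1*((0 + 5)*3) = 1*(5*3) = 1*15 = 15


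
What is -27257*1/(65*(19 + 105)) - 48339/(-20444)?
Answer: -20953721/20597330 ≈ -1.0173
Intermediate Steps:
-27257*1/(65*(19 + 105)) - 48339/(-20444) = -27257/(124*65) - 48339*(-1/20444) = -27257/8060 + 48339/20444 = -20953721/20597330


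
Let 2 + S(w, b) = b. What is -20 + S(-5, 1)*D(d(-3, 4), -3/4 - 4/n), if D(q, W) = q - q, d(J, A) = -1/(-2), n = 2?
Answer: -20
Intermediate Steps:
S(w, b) = -2 + b
d(J, A) = ½ (d(J, A) = -1*(-½) = ½)
D(q, W) = 0
-20 + S(-5, 1)*D(d(-3, 4), -3/4 - 4/n) = -20 + (-2 + 1)*0 = -20 - 1*0 = -20 + 0 = -20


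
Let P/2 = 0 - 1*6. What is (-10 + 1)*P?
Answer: 108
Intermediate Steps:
P = -12 (P = 2*(0 - 1*6) = 2*(0 - 6) = 2*(-6) = -12)
(-10 + 1)*P = (-10 + 1)*(-12) = -9*(-12) = 108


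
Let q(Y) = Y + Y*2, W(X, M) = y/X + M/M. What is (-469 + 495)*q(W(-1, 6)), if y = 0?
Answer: 78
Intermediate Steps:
W(X, M) = 1 (W(X, M) = 0/X + M/M = 0 + 1 = 1)
q(Y) = 3*Y (q(Y) = Y + 2*Y = 3*Y)
(-469 + 495)*q(W(-1, 6)) = (-469 + 495)*(3*1) = 26*3 = 78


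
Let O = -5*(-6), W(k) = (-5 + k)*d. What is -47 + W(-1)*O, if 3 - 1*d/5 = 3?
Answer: -47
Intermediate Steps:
d = 0 (d = 15 - 5*3 = 15 - 15 = 0)
W(k) = 0 (W(k) = (-5 + k)*0 = 0)
O = 30
-47 + W(-1)*O = -47 + 0*30 = -47 + 0 = -47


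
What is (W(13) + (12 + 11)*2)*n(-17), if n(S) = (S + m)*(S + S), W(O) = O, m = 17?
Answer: 0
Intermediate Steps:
n(S) = 2*S*(17 + S) (n(S) = (S + 17)*(S + S) = (17 + S)*(2*S) = 2*S*(17 + S))
(W(13) + (12 + 11)*2)*n(-17) = (13 + (12 + 11)*2)*(2*(-17)*(17 - 17)) = (13 + 23*2)*(2*(-17)*0) = (13 + 46)*0 = 59*0 = 0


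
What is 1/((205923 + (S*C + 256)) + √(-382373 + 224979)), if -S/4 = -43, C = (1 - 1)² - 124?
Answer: 184851/34170049595 - I*√157394/34170049595 ≈ 5.4097e-6 - 1.161e-8*I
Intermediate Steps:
C = -124 (C = 0² - 124 = 0 - 124 = -124)
S = 172 (S = -4*(-43) = 172)
1/((205923 + (S*C + 256)) + √(-382373 + 224979)) = 1/((205923 + (172*(-124) + 256)) + √(-382373 + 224979)) = 1/((205923 + (-21328 + 256)) + √(-157394)) = 1/((205923 - 21072) + I*√157394) = 1/(184851 + I*√157394)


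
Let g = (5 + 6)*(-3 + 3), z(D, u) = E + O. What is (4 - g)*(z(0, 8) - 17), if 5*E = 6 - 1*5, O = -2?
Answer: -376/5 ≈ -75.200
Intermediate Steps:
E = 1/5 (E = (6 - 1*5)/5 = (6 - 5)/5 = (1/5)*1 = 1/5 ≈ 0.20000)
z(D, u) = -9/5 (z(D, u) = 1/5 - 2 = -9/5)
g = 0 (g = 11*0 = 0)
(4 - g)*(z(0, 8) - 17) = (4 - 1*0)*(-9/5 - 17) = (4 + 0)*(-94/5) = 4*(-94/5) = -376/5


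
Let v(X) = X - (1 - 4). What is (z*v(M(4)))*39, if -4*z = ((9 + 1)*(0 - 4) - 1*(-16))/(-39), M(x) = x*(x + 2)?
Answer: -162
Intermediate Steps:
M(x) = x*(2 + x)
v(X) = 3 + X (v(X) = X - 1*(-3) = X + 3 = 3 + X)
z = -2/13 (z = -((9 + 1)*(0 - 4) - 1*(-16))/(4*(-39)) = -(10*(-4) + 16)*(-1)/(4*39) = -(-40 + 16)*(-1)/(4*39) = -(-6)*(-1)/39 = -¼*8/13 = -2/13 ≈ -0.15385)
(z*v(M(4)))*39 = -2*(3 + 4*(2 + 4))/13*39 = -2*(3 + 4*6)/13*39 = -2*(3 + 24)/13*39 = -2/13*27*39 = -54/13*39 = -162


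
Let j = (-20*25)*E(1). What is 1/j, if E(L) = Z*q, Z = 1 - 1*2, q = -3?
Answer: -1/1500 ≈ -0.00066667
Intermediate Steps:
Z = -1 (Z = 1 - 2 = -1)
E(L) = 3 (E(L) = -1*(-3) = 3)
j = -1500 (j = -20*25*3 = -500*3 = -1500)
1/j = 1/(-1500) = -1/1500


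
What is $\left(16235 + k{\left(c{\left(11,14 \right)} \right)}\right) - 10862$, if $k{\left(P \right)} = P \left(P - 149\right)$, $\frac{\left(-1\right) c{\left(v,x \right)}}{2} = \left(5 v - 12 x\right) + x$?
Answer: $15075$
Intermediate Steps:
$c{\left(v,x \right)} = - 10 v + 22 x$ ($c{\left(v,x \right)} = - 2 \left(\left(5 v - 12 x\right) + x\right) = - 2 \left(\left(- 12 x + 5 v\right) + x\right) = - 2 \left(- 11 x + 5 v\right) = - 10 v + 22 x$)
$k{\left(P \right)} = P \left(-149 + P\right)$
$\left(16235 + k{\left(c{\left(11,14 \right)} \right)}\right) - 10862 = \left(16235 + \left(\left(-10\right) 11 + 22 \cdot 14\right) \left(-149 + \left(\left(-10\right) 11 + 22 \cdot 14\right)\right)\right) - 10862 = \left(16235 + \left(-110 + 308\right) \left(-149 + \left(-110 + 308\right)\right)\right) - 10862 = \left(16235 + 198 \left(-149 + 198\right)\right) - 10862 = \left(16235 + 198 \cdot 49\right) - 10862 = \left(16235 + 9702\right) - 10862 = 25937 - 10862 = 15075$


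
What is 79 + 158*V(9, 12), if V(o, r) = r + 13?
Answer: 4029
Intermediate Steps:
V(o, r) = 13 + r
79 + 158*V(9, 12) = 79 + 158*(13 + 12) = 79 + 158*25 = 79 + 3950 = 4029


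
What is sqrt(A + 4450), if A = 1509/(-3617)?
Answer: sqrt(58212507997)/3617 ≈ 66.705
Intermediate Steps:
A = -1509/3617 (A = 1509*(-1/3617) = -1509/3617 ≈ -0.41720)
sqrt(A + 4450) = sqrt(-1509/3617 + 4450) = sqrt(16094141/3617) = sqrt(58212507997)/3617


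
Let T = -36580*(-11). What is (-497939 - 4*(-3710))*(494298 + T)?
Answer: -433184245122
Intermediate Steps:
T = 402380
(-497939 - 4*(-3710))*(494298 + T) = (-497939 - 4*(-3710))*(494298 + 402380) = (-497939 + 14840)*896678 = -483099*896678 = -433184245122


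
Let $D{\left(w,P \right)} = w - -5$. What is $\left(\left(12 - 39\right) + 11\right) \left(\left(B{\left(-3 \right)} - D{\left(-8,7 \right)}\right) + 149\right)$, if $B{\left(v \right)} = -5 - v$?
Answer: $-2400$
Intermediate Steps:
$D{\left(w,P \right)} = 5 + w$ ($D{\left(w,P \right)} = w + 5 = 5 + w$)
$\left(\left(12 - 39\right) + 11\right) \left(\left(B{\left(-3 \right)} - D{\left(-8,7 \right)}\right) + 149\right) = \left(\left(12 - 39\right) + 11\right) \left(\left(\left(-5 - -3\right) - \left(5 - 8\right)\right) + 149\right) = \left(-27 + 11\right) \left(\left(\left(-5 + 3\right) - -3\right) + 149\right) = - 16 \left(\left(-2 + 3\right) + 149\right) = - 16 \left(1 + 149\right) = \left(-16\right) 150 = -2400$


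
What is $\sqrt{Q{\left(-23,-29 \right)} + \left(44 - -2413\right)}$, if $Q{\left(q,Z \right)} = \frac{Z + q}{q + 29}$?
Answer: $\frac{\sqrt{22035}}{3} \approx 49.481$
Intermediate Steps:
$Q{\left(q,Z \right)} = \frac{Z + q}{29 + q}$
$\sqrt{Q{\left(-23,-29 \right)} + \left(44 - -2413\right)} = \sqrt{\frac{-29 - 23}{29 - 23} + \left(44 - -2413\right)} = \sqrt{\frac{1}{6} \left(-52\right) + \left(44 + 2413\right)} = \sqrt{\frac{1}{6} \left(-52\right) + 2457} = \sqrt{- \frac{26}{3} + 2457} = \sqrt{\frac{7345}{3}} = \frac{\sqrt{22035}}{3}$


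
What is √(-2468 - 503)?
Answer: I*√2971 ≈ 54.507*I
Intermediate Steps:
√(-2468 - 503) = √(-2971) = I*√2971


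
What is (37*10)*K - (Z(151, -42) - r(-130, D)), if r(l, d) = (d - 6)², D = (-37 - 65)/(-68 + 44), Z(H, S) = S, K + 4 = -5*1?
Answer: -52559/16 ≈ -3284.9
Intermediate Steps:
K = -9 (K = -4 - 5*1 = -4 - 5 = -9)
D = 17/4 (D = -102/(-24) = -102*(-1/24) = 17/4 ≈ 4.2500)
r(l, d) = (-6 + d)²
(37*10)*K - (Z(151, -42) - r(-130, D)) = (37*10)*(-9) - (-42 - (-6 + 17/4)²) = 370*(-9) - (-42 - (-7/4)²) = -3330 - (-42 - 1*49/16) = -3330 - (-42 - 49/16) = -3330 - 1*(-721/16) = -3330 + 721/16 = -52559/16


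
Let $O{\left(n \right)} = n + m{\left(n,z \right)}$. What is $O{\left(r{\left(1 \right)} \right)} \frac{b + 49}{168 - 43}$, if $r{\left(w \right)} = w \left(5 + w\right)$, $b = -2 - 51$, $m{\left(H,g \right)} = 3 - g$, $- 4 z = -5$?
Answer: $- \frac{31}{125} \approx -0.248$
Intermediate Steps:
$z = \frac{5}{4}$ ($z = \left(- \frac{1}{4}\right) \left(-5\right) = \frac{5}{4} \approx 1.25$)
$b = -53$
$O{\left(n \right)} = \frac{7}{4} + n$ ($O{\left(n \right)} = n + \left(3 - \frac{5}{4}\right) = n + \frac{7}{4} = \frac{7}{4} + n$)
$O{\left(r{\left(1 \right)} \right)} \frac{b + 49}{168 - 43} = \left(\frac{7}{4} + 1 \left(5 + 1\right)\right) \frac{-53 + 49}{168 - 43} = \left(\frac{7}{4} + 1 \cdot 6\right) \left(- \frac{4}{125}\right) = \left(\frac{7}{4} + 6\right) \left(\left(-4\right) \frac{1}{125}\right) = \frac{31}{4} \left(- \frac{4}{125}\right) = - \frac{31}{125}$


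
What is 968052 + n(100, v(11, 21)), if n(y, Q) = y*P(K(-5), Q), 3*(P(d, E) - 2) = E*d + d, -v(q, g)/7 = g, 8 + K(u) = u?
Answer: 3094556/3 ≈ 1.0315e+6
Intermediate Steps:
K(u) = -8 + u
v(q, g) = -7*g
P(d, E) = 2 + d/3 + E*d/3 (P(d, E) = 2 + (E*d + d)/3 = 2 + (d + E*d)/3 = 2 + (d/3 + E*d/3) = 2 + d/3 + E*d/3)
n(y, Q) = y*(-7/3 - 13*Q/3) (n(y, Q) = y*(2 + (-8 - 5)/3 + Q*(-8 - 5)/3) = y*(2 + (⅓)*(-13) + (⅓)*Q*(-13)) = y*(2 - 13/3 - 13*Q/3) = y*(-7/3 - 13*Q/3))
968052 + n(100, v(11, 21)) = 968052 - ⅓*100*(7 + 13*(-7*21)) = 968052 - ⅓*100*(7 + 13*(-147)) = 968052 - ⅓*100*(7 - 1911) = 968052 - ⅓*100*(-1904) = 968052 + 190400/3 = 3094556/3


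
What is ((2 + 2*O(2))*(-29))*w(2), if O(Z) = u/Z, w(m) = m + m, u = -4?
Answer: 232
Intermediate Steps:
w(m) = 2*m
O(Z) = -4/Z
((2 + 2*O(2))*(-29))*w(2) = ((2 + 2*(-4/2))*(-29))*(2*2) = ((2 + 2*(-4*½))*(-29))*4 = ((2 + 2*(-2))*(-29))*4 = ((2 - 4)*(-29))*4 = -2*(-29)*4 = 58*4 = 232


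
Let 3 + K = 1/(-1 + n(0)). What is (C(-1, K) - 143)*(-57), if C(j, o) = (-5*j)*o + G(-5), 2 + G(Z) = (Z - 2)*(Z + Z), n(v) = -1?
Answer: 10545/2 ≈ 5272.5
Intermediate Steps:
K = -7/2 (K = -3 + 1/(-1 - 1) = -3 + 1/(-2) = -3 - ½ = -7/2 ≈ -3.5000)
G(Z) = -2 + 2*Z*(-2 + Z) (G(Z) = -2 + (Z - 2)*(Z + Z) = -2 + (-2 + Z)*(2*Z) = -2 + 2*Z*(-2 + Z))
C(j, o) = 68 - 5*j*o (C(j, o) = (-5*j)*o + (-2 - 4*(-5) + 2*(-5)²) = -5*j*o + (-2 + 20 + 2*25) = -5*j*o + (-2 + 20 + 50) = -5*j*o + 68 = 68 - 5*j*o)
(C(-1, K) - 143)*(-57) = ((68 - 5*(-1)*(-7/2)) - 143)*(-57) = ((68 - 35/2) - 143)*(-57) = (101/2 - 143)*(-57) = -185/2*(-57) = 10545/2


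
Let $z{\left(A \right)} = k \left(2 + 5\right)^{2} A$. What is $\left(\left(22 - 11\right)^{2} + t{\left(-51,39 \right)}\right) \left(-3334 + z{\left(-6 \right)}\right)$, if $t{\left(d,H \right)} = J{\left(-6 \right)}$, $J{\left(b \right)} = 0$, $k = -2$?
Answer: $-332266$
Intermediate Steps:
$t{\left(d,H \right)} = 0$
$z{\left(A \right)} = - 98 A$ ($z{\left(A \right)} = - 2 \left(2 + 5\right)^{2} A = - 2 \cdot 7^{2} A = \left(-2\right) 49 A = - 98 A$)
$\left(\left(22 - 11\right)^{2} + t{\left(-51,39 \right)}\right) \left(-3334 + z{\left(-6 \right)}\right) = \left(\left(22 - 11\right)^{2} + 0\right) \left(-3334 - -588\right) = \left(11^{2} + 0\right) \left(-3334 + 588\right) = \left(121 + 0\right) \left(-2746\right) = 121 \left(-2746\right) = -332266$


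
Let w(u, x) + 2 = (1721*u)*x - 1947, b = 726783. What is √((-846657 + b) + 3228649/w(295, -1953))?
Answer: I*√29463001255420627355915/495765142 ≈ 346.23*I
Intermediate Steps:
w(u, x) = -1949 + 1721*u*x (w(u, x) = -2 + ((1721*u)*x - 1947) = -2 + (1721*u*x - 1947) = -2 + (-1947 + 1721*u*x) = -1949 + 1721*u*x)
√((-846657 + b) + 3228649/w(295, -1953)) = √((-846657 + 726783) + 3228649/(-1949 + 1721*295*(-1953))) = √(-119874 + 3228649/(-1949 - 991528335)) = √(-119874 + 3228649/(-991530284)) = √(-119874 + 3228649*(-1/991530284)) = √(-119874 - 3228649/991530284) = √(-118858704492865/991530284) = I*√29463001255420627355915/495765142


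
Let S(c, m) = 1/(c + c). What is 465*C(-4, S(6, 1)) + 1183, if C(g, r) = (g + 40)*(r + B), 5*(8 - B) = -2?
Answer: 143194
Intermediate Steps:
B = 42/5 (B = 8 - ⅕*(-2) = 8 + ⅖ = 42/5 ≈ 8.4000)
S(c, m) = 1/(2*c)
C(g, r) = (40 + g)*(42/5 + r) (C(g, r) = (g + 40)*(r + 42/5) = (40 + g)*(42/5 + r))
465*C(-4, S(6, 1)) + 1183 = 465*(336 + 40*((½)/6) + (42/5)*(-4) - 2/6) + 1183 = 465*(336 + 40*((½)*(⅙)) - 168/5 - 2/6) + 1183 = 465*(336 + 40*(1/12) - 168/5 - 4*1/12) + 1183 = 465*(336 + 10/3 - 168/5 - ⅓) + 1183 = 465*(1527/5) + 1183 = 142011 + 1183 = 143194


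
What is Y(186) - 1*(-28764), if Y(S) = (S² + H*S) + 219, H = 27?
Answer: 68601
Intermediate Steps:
Y(S) = 219 + S² + 27*S (Y(S) = (S² + 27*S) + 219 = 219 + S² + 27*S)
Y(186) - 1*(-28764) = (219 + 186² + 27*186) - 1*(-28764) = (219 + 34596 + 5022) + 28764 = 39837 + 28764 = 68601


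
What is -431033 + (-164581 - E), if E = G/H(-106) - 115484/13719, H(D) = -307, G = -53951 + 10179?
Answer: -2509132193542/4211733 ≈ -5.9575e+5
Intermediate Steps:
G = -43772
E = 565054480/4211733 (E = -43772/(-307) - 115484/13719 = -43772*(-1/307) - 115484*1/13719 = 43772/307 - 115484/13719 = 565054480/4211733 ≈ 134.16)
-431033 + (-164581 - E) = -431033 + (-164581 - 1*565054480/4211733) = -431033 + (-164581 - 565054480/4211733) = -431033 - 693736283353/4211733 = -2509132193542/4211733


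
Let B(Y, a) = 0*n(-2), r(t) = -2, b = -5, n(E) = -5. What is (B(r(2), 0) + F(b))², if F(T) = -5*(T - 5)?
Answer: 2500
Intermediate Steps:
B(Y, a) = 0 (B(Y, a) = 0*(-5) = 0)
F(T) = 25 - 5*T (F(T) = -5*(-5 + T) = 25 - 5*T)
(B(r(2), 0) + F(b))² = (0 + (25 - 5*(-5)))² = (0 + (25 + 25))² = (0 + 50)² = 50² = 2500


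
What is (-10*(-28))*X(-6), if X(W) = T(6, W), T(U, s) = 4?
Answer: 1120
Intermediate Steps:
X(W) = 4
(-10*(-28))*X(-6) = -10*(-28)*4 = 280*4 = 1120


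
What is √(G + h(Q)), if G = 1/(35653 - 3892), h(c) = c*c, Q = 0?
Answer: √3529/10587 ≈ 0.0056112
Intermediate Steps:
h(c) = c²
G = 1/31761 ≈ 3.1485e-5
√(G + h(Q)) = √(1/31761 + 0²) = √(1/31761 + 0) = √(1/31761) = √3529/10587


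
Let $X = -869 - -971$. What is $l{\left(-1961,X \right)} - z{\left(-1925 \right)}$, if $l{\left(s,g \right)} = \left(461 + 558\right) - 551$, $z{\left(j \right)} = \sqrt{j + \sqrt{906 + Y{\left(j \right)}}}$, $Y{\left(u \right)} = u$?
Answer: $468 - \sqrt{-1925 + i \sqrt{1019}} \approx 467.64 - 43.876 i$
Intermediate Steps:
$X = 102$ ($X = -869 + 971 = 102$)
$z{\left(j \right)} = \sqrt{j + \sqrt{906 + j}}$
$l{\left(s,g \right)} = 468$ ($l{\left(s,g \right)} = 1019 - 551 = 468$)
$l{\left(-1961,X \right)} - z{\left(-1925 \right)} = 468 - \sqrt{-1925 + \sqrt{906 - 1925}} = 468 - \sqrt{-1925 + \sqrt{-1019}} = 468 - \sqrt{-1925 + i \sqrt{1019}}$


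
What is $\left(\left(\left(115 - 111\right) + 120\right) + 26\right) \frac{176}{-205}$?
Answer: $- \frac{5280}{41} \approx -128.78$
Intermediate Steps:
$\left(\left(\left(115 - 111\right) + 120\right) + 26\right) \frac{176}{-205} = \left(\left(4 + 120\right) + 26\right) 176 \left(- \frac{1}{205}\right) = \left(124 + 26\right) \left(- \frac{176}{205}\right) = 150 \left(- \frac{176}{205}\right) = - \frac{5280}{41}$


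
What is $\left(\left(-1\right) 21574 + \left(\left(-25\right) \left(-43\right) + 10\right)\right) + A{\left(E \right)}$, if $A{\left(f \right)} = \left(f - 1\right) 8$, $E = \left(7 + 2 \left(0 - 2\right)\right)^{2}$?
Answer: $-20425$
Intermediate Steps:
$E = 9$ ($E = \left(7 + 2 \left(-2\right)\right)^{2} = \left(7 - 4\right)^{2} = 3^{2} = 9$)
$A{\left(f \right)} = -8 + 8 f$ ($A{\left(f \right)} = \left(-1 + f\right) 8 = -8 + 8 f$)
$\left(\left(-1\right) 21574 + \left(\left(-25\right) \left(-43\right) + 10\right)\right) + A{\left(E \right)} = \left(\left(-1\right) 21574 + \left(\left(-25\right) \left(-43\right) + 10\right)\right) + \left(-8 + 8 \cdot 9\right) = \left(-21574 + \left(1075 + 10\right)\right) + \left(-8 + 72\right) = \left(-21574 + 1085\right) + 64 = -20489 + 64 = -20425$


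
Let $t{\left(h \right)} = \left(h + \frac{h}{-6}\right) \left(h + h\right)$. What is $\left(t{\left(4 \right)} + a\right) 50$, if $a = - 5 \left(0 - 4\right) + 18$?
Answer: $\frac{9700}{3} \approx 3233.3$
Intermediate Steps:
$t{\left(h \right)} = \frac{5 h^{2}}{3}$ ($t{\left(h \right)} = \left(h + h \left(- \frac{1}{6}\right)\right) 2 h = \left(h - \frac{h}{6}\right) 2 h = \frac{5 h}{6} \cdot 2 h = \frac{5 h^{2}}{3}$)
$a = 38$ ($a = \left(-5\right) \left(-4\right) + 18 = 20 + 18 = 38$)
$\left(t{\left(4 \right)} + a\right) 50 = \left(\frac{5 \cdot 4^{2}}{3} + 38\right) 50 = \left(\frac{5}{3} \cdot 16 + 38\right) 50 = \left(\frac{80}{3} + 38\right) 50 = \frac{194}{3} \cdot 50 = \frac{9700}{3}$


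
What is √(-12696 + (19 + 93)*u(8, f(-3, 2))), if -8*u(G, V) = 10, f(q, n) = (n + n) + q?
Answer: 2*I*√3209 ≈ 113.3*I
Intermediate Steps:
f(q, n) = q + 2*n (f(q, n) = 2*n + q = q + 2*n)
u(G, V) = -5/4 (u(G, V) = -⅛*10 = -5/4)
√(-12696 + (19 + 93)*u(8, f(-3, 2))) = √(-12696 + (19 + 93)*(-5/4)) = √(-12696 + 112*(-5/4)) = √(-12696 - 140) = √(-12836) = 2*I*√3209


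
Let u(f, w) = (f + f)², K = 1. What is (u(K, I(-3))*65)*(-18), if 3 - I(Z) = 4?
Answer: -4680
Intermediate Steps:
I(Z) = -1 (I(Z) = 3 - 1*4 = 3 - 4 = -1)
u(f, w) = 4*f² (u(f, w) = (2*f)² = 4*f²)
(u(K, I(-3))*65)*(-18) = ((4*1²)*65)*(-18) = ((4*1)*65)*(-18) = (4*65)*(-18) = 260*(-18) = -4680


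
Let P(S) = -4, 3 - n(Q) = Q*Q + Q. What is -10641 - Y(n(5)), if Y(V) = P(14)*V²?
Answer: -7725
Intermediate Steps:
n(Q) = 3 - Q - Q² (n(Q) = 3 - (Q*Q + Q) = 3 - (Q² + Q) = 3 - (Q + Q²) = 3 + (-Q - Q²) = 3 - Q - Q²)
Y(V) = -4*V²
-10641 - Y(n(5)) = -10641 - (-4)*(3 - 1*5 - 1*5²)² = -10641 - (-4)*(3 - 5 - 1*25)² = -10641 - (-4)*(3 - 5 - 25)² = -10641 - (-4)*(-27)² = -10641 - (-4)*729 = -10641 - 1*(-2916) = -10641 + 2916 = -7725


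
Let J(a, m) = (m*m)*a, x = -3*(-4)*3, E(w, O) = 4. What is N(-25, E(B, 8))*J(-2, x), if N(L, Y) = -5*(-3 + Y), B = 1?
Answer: 12960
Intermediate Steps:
N(L, Y) = 15 - 5*Y
x = 36 (x = 12*3 = 36)
J(a, m) = a*m² (J(a, m) = m²*a = a*m²)
N(-25, E(B, 8))*J(-2, x) = (15 - 5*4)*(-2*36²) = (15 - 20)*(-2*1296) = -5*(-2592) = 12960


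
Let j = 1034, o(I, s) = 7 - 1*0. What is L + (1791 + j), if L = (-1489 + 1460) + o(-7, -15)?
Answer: 2803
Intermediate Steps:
o(I, s) = 7 (o(I, s) = 7 + 0 = 7)
L = -22 (L = (-1489 + 1460) + 7 = -29 + 7 = -22)
L + (1791 + j) = -22 + (1791 + 1034) = -22 + 2825 = 2803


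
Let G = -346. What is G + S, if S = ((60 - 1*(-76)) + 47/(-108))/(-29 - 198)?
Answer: -8497177/24516 ≈ -346.60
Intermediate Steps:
S = -14641/24516 (S = ((60 + 76) + 47*(-1/108))/(-227) = (136 - 47/108)*(-1/227) = (14641/108)*(-1/227) = -14641/24516 ≈ -0.59720)
G + S = -346 - 14641/24516 = -8497177/24516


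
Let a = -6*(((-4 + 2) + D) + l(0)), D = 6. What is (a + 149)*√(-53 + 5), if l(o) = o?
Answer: 500*I*√3 ≈ 866.03*I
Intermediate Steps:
a = -24 (a = -6*(((-4 + 2) + 6) + 0) = -6*((-2 + 6) + 0) = -6*(4 + 0) = -6*4 = -24)
(a + 149)*√(-53 + 5) = (-24 + 149)*√(-53 + 5) = 125*√(-48) = 125*(4*I*√3) = 500*I*√3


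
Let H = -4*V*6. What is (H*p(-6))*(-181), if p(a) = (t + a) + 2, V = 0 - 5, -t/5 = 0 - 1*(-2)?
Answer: 304080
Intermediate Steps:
t = -10 (t = -5*(0 - 1*(-2)) = -5*(0 + 2) = -5*2 = -10)
V = -5
H = 120 (H = -4*(-5)*6 = 20*6 = 120)
p(a) = -8 + a (p(a) = (-10 + a) + 2 = -8 + a)
(H*p(-6))*(-181) = (120*(-8 - 6))*(-181) = (120*(-14))*(-181) = -1680*(-181) = 304080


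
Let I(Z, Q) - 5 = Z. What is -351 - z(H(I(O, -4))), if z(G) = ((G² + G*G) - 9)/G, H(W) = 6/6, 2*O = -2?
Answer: -344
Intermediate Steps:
O = -1 (O = (½)*(-2) = -1)
I(Z, Q) = 5 + Z
H(W) = 1 (H(W) = 6*(⅙) = 1)
z(G) = (-9 + 2*G²)/G (z(G) = ((G² + G²) - 9)/G = (2*G² - 9)/G = (-9 + 2*G²)/G)
-351 - z(H(I(O, -4))) = -351 - (-9/1 + 2*1) = -351 - (-9*1 + 2) = -351 - (-9 + 2) = -351 - 1*(-7) = -351 + 7 = -344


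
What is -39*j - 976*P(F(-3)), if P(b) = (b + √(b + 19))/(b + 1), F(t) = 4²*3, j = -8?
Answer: -31560/49 - 976*√67/49 ≈ -807.12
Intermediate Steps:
F(t) = 48 (F(t) = 16*3 = 48)
P(b) = (b + √(19 + b))/(1 + b)
-39*j - 976*P(F(-3)) = -39*(-8) - 976*(48 + √(19 + 48))/(1 + 48) = 312 - 976*(48 + √67)/49 = 312 - 976*(48/49 + √67/49) = 312 + (-46848/49 - 976*√67/49) = -31560/49 - 976*√67/49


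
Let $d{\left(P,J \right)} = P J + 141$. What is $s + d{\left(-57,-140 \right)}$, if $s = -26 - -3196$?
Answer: $11291$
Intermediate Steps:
$d{\left(P,J \right)} = 141 + J P$ ($d{\left(P,J \right)} = J P + 141 = 141 + J P$)
$s = 3170$ ($s = -26 + 3196 = 3170$)
$s + d{\left(-57,-140 \right)} = 3170 + \left(141 - -7980\right) = 3170 + \left(141 + 7980\right) = 3170 + 8121 = 11291$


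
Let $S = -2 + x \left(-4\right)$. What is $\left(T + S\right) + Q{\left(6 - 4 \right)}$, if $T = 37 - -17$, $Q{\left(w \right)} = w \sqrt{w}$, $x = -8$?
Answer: $84 + 2 \sqrt{2} \approx 86.828$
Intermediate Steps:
$Q{\left(w \right)} = w^{\frac{3}{2}}$
$T = 54$ ($T = 37 + 17 = 54$)
$S = 30$ ($S = -2 - -32 = -2 + 32 = 30$)
$\left(T + S\right) + Q{\left(6 - 4 \right)} = \left(54 + 30\right) + \left(6 - 4\right)^{\frac{3}{2}} = 84 + 2^{\frac{3}{2}} = 84 + 2 \sqrt{2}$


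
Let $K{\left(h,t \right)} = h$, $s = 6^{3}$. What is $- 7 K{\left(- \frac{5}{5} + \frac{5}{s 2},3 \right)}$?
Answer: $\frac{2989}{432} \approx 6.919$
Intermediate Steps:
$s = 216$
$- 7 K{\left(- \frac{5}{5} + \frac{5}{s 2},3 \right)} = - 7 \left(- \frac{5}{5} + \frac{5}{216 \cdot 2}\right) = - 7 \left(\left(-5\right) \frac{1}{5} + \frac{5}{432}\right) = - 7 \left(-1 + 5 \cdot \frac{1}{432}\right) = - 7 \left(-1 + \frac{5}{432}\right) = \left(-7\right) \left(- \frac{427}{432}\right) = \frac{2989}{432}$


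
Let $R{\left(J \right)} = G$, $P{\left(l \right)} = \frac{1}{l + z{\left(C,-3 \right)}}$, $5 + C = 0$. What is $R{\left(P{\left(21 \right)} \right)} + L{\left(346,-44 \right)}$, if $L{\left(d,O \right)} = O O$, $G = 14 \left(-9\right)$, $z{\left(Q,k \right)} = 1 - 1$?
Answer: $1810$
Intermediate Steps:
$C = -5$ ($C = -5 + 0 = -5$)
$z{\left(Q,k \right)} = 0$ ($z{\left(Q,k \right)} = 1 - 1 = 0$)
$G = -126$
$P{\left(l \right)} = \frac{1}{l}$ ($P{\left(l \right)} = \frac{1}{l + 0} = \frac{1}{l}$)
$L{\left(d,O \right)} = O^{2}$
$R{\left(J \right)} = -126$
$R{\left(P{\left(21 \right)} \right)} + L{\left(346,-44 \right)} = -126 + \left(-44\right)^{2} = -126 + 1936 = 1810$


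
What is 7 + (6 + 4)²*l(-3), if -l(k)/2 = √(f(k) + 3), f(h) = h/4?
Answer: -293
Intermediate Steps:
f(h) = h/4 (f(h) = h*(¼) = h/4)
l(k) = -2*√(3 + k/4) (l(k) = -2*√(k/4 + 3) = -2*√(3 + k/4))
7 + (6 + 4)²*l(-3) = 7 + (6 + 4)²*(-√(12 - 3)) = 7 + 10²*(-√9) = 7 + 100*(-1*3) = 7 + 100*(-3) = 7 - 300 = -293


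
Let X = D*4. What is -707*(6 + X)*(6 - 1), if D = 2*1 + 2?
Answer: -77770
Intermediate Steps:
D = 4 (D = 2 + 2 = 4)
X = 16 (X = 4*4 = 16)
-707*(6 + X)*(6 - 1) = -707*(6 + 16)*(6 - 1) = -15554*5 = -707*110 = -77770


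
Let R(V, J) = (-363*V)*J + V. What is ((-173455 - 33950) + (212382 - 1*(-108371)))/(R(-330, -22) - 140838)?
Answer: -28337/694137 ≈ -0.040823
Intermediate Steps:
R(V, J) = V - 363*J*V (R(V, J) = -363*J*V + V = V - 363*J*V)
((-173455 - 33950) + (212382 - 1*(-108371)))/(R(-330, -22) - 140838) = ((-173455 - 33950) + (212382 - 1*(-108371)))/(-330*(1 - 363*(-22)) - 140838) = (-207405 + (212382 + 108371))/(-330*(1 + 7986) - 140838) = (-207405 + 320753)/(-330*7987 - 140838) = 113348/(-2635710 - 140838) = 113348/(-2776548) = 113348*(-1/2776548) = -28337/694137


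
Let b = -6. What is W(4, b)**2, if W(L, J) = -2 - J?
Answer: 16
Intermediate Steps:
W(4, b)**2 = (-2 - 1*(-6))**2 = (-2 + 6)**2 = 4**2 = 16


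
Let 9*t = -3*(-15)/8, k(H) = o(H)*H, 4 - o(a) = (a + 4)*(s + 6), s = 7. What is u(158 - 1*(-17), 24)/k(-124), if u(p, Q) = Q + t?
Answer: -197/1551488 ≈ -0.00012697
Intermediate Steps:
o(a) = -48 - 13*a (o(a) = 4 - (a + 4)*(7 + 6) = 4 - (4 + a)*13 = 4 - (52 + 13*a) = 4 + (-52 - 13*a) = -48 - 13*a)
k(H) = H*(-48 - 13*H) (k(H) = (-48 - 13*H)*H = H*(-48 - 13*H))
t = 5/8 (t = (-3*(-15)/8)/9 = (45*(⅛))/9 = (⅑)*(45/8) = 5/8 ≈ 0.62500)
u(p, Q) = 5/8 + Q (u(p, Q) = Q + 5/8 = 5/8 + Q)
u(158 - 1*(-17), 24)/k(-124) = (5/8 + 24)/((-1*(-124)*(48 + 13*(-124)))) = 197/(8*((-1*(-124)*(48 - 1612)))) = 197/(8*((-1*(-124)*(-1564)))) = (197/8)/(-193936) = (197/8)*(-1/193936) = -197/1551488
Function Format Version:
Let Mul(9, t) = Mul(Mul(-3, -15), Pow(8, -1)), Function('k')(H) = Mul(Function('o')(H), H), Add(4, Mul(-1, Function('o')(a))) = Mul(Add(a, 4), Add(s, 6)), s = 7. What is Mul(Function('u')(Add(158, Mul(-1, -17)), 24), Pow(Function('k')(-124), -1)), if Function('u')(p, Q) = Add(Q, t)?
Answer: Rational(-197, 1551488) ≈ -0.00012697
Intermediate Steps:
Function('o')(a) = Add(-48, Mul(-13, a)) (Function('o')(a) = Add(4, Mul(-1, Mul(Add(a, 4), Add(7, 6)))) = Add(4, Mul(-1, Mul(Add(4, a), 13))) = Add(4, Mul(-1, Add(52, Mul(13, a)))) = Add(4, Add(-52, Mul(-13, a))) = Add(-48, Mul(-13, a)))
Function('k')(H) = Mul(H, Add(-48, Mul(-13, H))) (Function('k')(H) = Mul(Add(-48, Mul(-13, H)), H) = Mul(H, Add(-48, Mul(-13, H))))
t = Rational(5, 8) (t = Mul(Rational(1, 9), Mul(Mul(-3, -15), Pow(8, -1))) = Mul(Rational(1, 9), Mul(45, Rational(1, 8))) = Mul(Rational(1, 9), Rational(45, 8)) = Rational(5, 8) ≈ 0.62500)
Function('u')(p, Q) = Add(Rational(5, 8), Q) (Function('u')(p, Q) = Add(Q, Rational(5, 8)) = Add(Rational(5, 8), Q))
Mul(Function('u')(Add(158, Mul(-1, -17)), 24), Pow(Function('k')(-124), -1)) = Mul(Add(Rational(5, 8), 24), Pow(Mul(-1, -124, Add(48, Mul(13, -124))), -1)) = Mul(Rational(197, 8), Pow(Mul(-1, -124, Add(48, -1612)), -1)) = Mul(Rational(197, 8), Pow(Mul(-1, -124, -1564), -1)) = Mul(Rational(197, 8), Pow(-193936, -1)) = Mul(Rational(197, 8), Rational(-1, 193936)) = Rational(-197, 1551488)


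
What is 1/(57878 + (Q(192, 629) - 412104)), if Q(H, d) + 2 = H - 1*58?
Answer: -1/354094 ≈ -2.8241e-6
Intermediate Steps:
Q(H, d) = -60 + H (Q(H, d) = -2 + (H - 1*58) = -2 + (H - 58) = -2 + (-58 + H) = -60 + H)
1/(57878 + (Q(192, 629) - 412104)) = 1/(57878 + ((-60 + 192) - 412104)) = 1/(57878 + (132 - 412104)) = 1/(57878 - 411972) = 1/(-354094) = -1/354094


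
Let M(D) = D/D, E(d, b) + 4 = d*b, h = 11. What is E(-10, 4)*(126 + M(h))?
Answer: -5588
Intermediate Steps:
E(d, b) = -4 + b*d (E(d, b) = -4 + d*b = -4 + b*d)
M(D) = 1
E(-10, 4)*(126 + M(h)) = (-4 + 4*(-10))*(126 + 1) = (-4 - 40)*127 = -44*127 = -5588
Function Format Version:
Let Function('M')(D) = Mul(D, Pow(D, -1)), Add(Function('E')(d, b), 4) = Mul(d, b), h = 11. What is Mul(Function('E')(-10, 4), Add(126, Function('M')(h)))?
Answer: -5588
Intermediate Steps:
Function('E')(d, b) = Add(-4, Mul(b, d)) (Function('E')(d, b) = Add(-4, Mul(d, b)) = Add(-4, Mul(b, d)))
Function('M')(D) = 1
Mul(Function('E')(-10, 4), Add(126, Function('M')(h))) = Mul(Add(-4, Mul(4, -10)), Add(126, 1)) = Mul(Add(-4, -40), 127) = Mul(-44, 127) = -5588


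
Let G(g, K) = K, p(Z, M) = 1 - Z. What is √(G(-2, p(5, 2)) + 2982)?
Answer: √2978 ≈ 54.571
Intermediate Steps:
√(G(-2, p(5, 2)) + 2982) = √((1 - 1*5) + 2982) = √((1 - 5) + 2982) = √(-4 + 2982) = √2978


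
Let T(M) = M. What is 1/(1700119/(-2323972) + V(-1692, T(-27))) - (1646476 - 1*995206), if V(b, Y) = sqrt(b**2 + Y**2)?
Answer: -10072425567754666493651102/15465821499161050751 + 48607612711056*sqrt(35353)/15465821499161050751 ≈ -6.5127e+5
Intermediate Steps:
V(b, Y) = sqrt(Y**2 + b**2)
1/(1700119/(-2323972) + V(-1692, T(-27))) - (1646476 - 1*995206) = 1/(1700119/(-2323972) + sqrt((-27)**2 + (-1692)**2)) - (1646476 - 1*995206) = 1/(1700119*(-1/2323972) + sqrt(729 + 2862864)) - (1646476 - 995206) = 1/(-1700119/2323972 + sqrt(2863593)) - 1*651270 = 1/(-1700119/2323972 + 9*sqrt(35353)) - 651270 = -651270 + 1/(-1700119/2323972 + 9*sqrt(35353))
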